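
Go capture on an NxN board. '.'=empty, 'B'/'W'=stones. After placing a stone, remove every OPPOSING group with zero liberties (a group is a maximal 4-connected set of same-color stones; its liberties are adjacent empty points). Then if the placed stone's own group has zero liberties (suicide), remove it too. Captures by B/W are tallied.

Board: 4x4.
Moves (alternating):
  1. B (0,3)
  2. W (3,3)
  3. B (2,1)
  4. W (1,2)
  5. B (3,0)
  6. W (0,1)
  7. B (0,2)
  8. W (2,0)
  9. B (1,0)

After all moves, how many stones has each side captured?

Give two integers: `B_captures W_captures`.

Move 1: B@(0,3) -> caps B=0 W=0
Move 2: W@(3,3) -> caps B=0 W=0
Move 3: B@(2,1) -> caps B=0 W=0
Move 4: W@(1,2) -> caps B=0 W=0
Move 5: B@(3,0) -> caps B=0 W=0
Move 6: W@(0,1) -> caps B=0 W=0
Move 7: B@(0,2) -> caps B=0 W=0
Move 8: W@(2,0) -> caps B=0 W=0
Move 9: B@(1,0) -> caps B=1 W=0

Answer: 1 0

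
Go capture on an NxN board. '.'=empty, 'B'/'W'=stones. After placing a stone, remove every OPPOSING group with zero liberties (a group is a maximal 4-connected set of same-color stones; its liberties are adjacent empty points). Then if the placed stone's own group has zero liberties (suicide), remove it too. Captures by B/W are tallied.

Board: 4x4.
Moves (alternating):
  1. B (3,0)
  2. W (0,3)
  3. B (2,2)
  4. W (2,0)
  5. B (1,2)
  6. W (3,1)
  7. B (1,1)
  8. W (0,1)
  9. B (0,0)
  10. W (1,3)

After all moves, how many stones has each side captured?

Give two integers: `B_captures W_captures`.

Move 1: B@(3,0) -> caps B=0 W=0
Move 2: W@(0,3) -> caps B=0 W=0
Move 3: B@(2,2) -> caps B=0 W=0
Move 4: W@(2,0) -> caps B=0 W=0
Move 5: B@(1,2) -> caps B=0 W=0
Move 6: W@(3,1) -> caps B=0 W=1
Move 7: B@(1,1) -> caps B=0 W=1
Move 8: W@(0,1) -> caps B=0 W=1
Move 9: B@(0,0) -> caps B=0 W=1
Move 10: W@(1,3) -> caps B=0 W=1

Answer: 0 1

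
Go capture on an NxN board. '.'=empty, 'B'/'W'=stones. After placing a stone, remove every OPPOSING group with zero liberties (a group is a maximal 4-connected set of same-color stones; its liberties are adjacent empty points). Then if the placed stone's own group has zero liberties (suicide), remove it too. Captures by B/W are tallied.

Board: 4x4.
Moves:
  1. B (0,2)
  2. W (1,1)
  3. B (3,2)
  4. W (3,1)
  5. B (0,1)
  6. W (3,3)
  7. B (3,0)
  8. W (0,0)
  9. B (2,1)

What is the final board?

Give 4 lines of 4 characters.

Answer: WBB.
.W..
.B..
B.BW

Derivation:
Move 1: B@(0,2) -> caps B=0 W=0
Move 2: W@(1,1) -> caps B=0 W=0
Move 3: B@(3,2) -> caps B=0 W=0
Move 4: W@(3,1) -> caps B=0 W=0
Move 5: B@(0,1) -> caps B=0 W=0
Move 6: W@(3,3) -> caps B=0 W=0
Move 7: B@(3,0) -> caps B=0 W=0
Move 8: W@(0,0) -> caps B=0 W=0
Move 9: B@(2,1) -> caps B=1 W=0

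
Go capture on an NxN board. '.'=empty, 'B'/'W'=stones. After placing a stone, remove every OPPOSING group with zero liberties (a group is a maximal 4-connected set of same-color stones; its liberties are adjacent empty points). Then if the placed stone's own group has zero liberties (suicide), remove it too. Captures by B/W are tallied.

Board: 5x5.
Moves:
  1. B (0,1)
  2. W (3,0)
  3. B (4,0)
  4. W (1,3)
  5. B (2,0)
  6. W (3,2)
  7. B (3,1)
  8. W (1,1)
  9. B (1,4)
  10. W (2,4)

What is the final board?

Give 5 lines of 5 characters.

Answer: .B...
.W.WB
B...W
.BW..
B....

Derivation:
Move 1: B@(0,1) -> caps B=0 W=0
Move 2: W@(3,0) -> caps B=0 W=0
Move 3: B@(4,0) -> caps B=0 W=0
Move 4: W@(1,3) -> caps B=0 W=0
Move 5: B@(2,0) -> caps B=0 W=0
Move 6: W@(3,2) -> caps B=0 W=0
Move 7: B@(3,1) -> caps B=1 W=0
Move 8: W@(1,1) -> caps B=1 W=0
Move 9: B@(1,4) -> caps B=1 W=0
Move 10: W@(2,4) -> caps B=1 W=0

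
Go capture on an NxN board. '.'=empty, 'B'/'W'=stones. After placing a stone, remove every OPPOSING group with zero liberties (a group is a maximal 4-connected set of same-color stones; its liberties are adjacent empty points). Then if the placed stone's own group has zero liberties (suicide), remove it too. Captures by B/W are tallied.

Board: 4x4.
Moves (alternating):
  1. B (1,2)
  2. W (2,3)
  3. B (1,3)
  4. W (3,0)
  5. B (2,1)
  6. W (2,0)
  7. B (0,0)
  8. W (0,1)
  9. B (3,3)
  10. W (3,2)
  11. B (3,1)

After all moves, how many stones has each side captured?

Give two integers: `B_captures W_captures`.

Answer: 0 1

Derivation:
Move 1: B@(1,2) -> caps B=0 W=0
Move 2: W@(2,3) -> caps B=0 W=0
Move 3: B@(1,3) -> caps B=0 W=0
Move 4: W@(3,0) -> caps B=0 W=0
Move 5: B@(2,1) -> caps B=0 W=0
Move 6: W@(2,0) -> caps B=0 W=0
Move 7: B@(0,0) -> caps B=0 W=0
Move 8: W@(0,1) -> caps B=0 W=0
Move 9: B@(3,3) -> caps B=0 W=0
Move 10: W@(3,2) -> caps B=0 W=1
Move 11: B@(3,1) -> caps B=0 W=1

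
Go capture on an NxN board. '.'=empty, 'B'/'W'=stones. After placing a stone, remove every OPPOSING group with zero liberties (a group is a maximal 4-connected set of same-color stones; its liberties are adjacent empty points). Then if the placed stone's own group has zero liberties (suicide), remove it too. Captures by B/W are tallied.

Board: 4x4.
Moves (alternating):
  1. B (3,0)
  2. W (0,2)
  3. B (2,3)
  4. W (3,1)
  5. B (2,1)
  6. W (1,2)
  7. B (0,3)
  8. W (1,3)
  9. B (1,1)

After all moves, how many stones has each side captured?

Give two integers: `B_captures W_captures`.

Answer: 0 1

Derivation:
Move 1: B@(3,0) -> caps B=0 W=0
Move 2: W@(0,2) -> caps B=0 W=0
Move 3: B@(2,3) -> caps B=0 W=0
Move 4: W@(3,1) -> caps B=0 W=0
Move 5: B@(2,1) -> caps B=0 W=0
Move 6: W@(1,2) -> caps B=0 W=0
Move 7: B@(0,3) -> caps B=0 W=0
Move 8: W@(1,3) -> caps B=0 W=1
Move 9: B@(1,1) -> caps B=0 W=1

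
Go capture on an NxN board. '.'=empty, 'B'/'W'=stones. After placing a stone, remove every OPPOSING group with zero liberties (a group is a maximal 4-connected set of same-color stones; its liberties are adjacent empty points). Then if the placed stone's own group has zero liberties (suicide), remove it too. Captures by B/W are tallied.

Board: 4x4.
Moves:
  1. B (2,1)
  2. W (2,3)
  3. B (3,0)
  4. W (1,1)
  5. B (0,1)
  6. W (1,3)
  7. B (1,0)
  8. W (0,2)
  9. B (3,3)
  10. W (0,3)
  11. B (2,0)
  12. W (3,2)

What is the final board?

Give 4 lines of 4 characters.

Move 1: B@(2,1) -> caps B=0 W=0
Move 2: W@(2,3) -> caps B=0 W=0
Move 3: B@(3,0) -> caps B=0 W=0
Move 4: W@(1,1) -> caps B=0 W=0
Move 5: B@(0,1) -> caps B=0 W=0
Move 6: W@(1,3) -> caps B=0 W=0
Move 7: B@(1,0) -> caps B=0 W=0
Move 8: W@(0,2) -> caps B=0 W=0
Move 9: B@(3,3) -> caps B=0 W=0
Move 10: W@(0,3) -> caps B=0 W=0
Move 11: B@(2,0) -> caps B=0 W=0
Move 12: W@(3,2) -> caps B=0 W=1

Answer: .BWW
BW.W
BB.W
B.W.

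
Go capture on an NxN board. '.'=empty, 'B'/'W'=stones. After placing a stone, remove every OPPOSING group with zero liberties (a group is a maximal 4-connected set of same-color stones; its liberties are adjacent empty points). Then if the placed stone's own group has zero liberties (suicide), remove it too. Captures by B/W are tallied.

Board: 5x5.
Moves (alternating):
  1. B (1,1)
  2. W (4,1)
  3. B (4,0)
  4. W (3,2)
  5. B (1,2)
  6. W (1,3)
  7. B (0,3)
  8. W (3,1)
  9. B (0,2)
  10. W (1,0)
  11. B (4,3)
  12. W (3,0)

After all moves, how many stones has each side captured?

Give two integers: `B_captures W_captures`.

Answer: 0 1

Derivation:
Move 1: B@(1,1) -> caps B=0 W=0
Move 2: W@(4,1) -> caps B=0 W=0
Move 3: B@(4,0) -> caps B=0 W=0
Move 4: W@(3,2) -> caps B=0 W=0
Move 5: B@(1,2) -> caps B=0 W=0
Move 6: W@(1,3) -> caps B=0 W=0
Move 7: B@(0,3) -> caps B=0 W=0
Move 8: W@(3,1) -> caps B=0 W=0
Move 9: B@(0,2) -> caps B=0 W=0
Move 10: W@(1,0) -> caps B=0 W=0
Move 11: B@(4,3) -> caps B=0 W=0
Move 12: W@(3,0) -> caps B=0 W=1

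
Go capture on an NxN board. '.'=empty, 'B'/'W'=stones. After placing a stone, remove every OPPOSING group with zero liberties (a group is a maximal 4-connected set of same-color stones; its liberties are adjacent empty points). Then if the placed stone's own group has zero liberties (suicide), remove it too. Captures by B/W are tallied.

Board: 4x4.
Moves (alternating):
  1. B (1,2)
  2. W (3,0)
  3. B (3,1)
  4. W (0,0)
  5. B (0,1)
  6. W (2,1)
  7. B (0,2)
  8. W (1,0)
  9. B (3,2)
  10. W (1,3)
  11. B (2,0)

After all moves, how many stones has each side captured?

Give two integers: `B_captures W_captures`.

Answer: 1 0

Derivation:
Move 1: B@(1,2) -> caps B=0 W=0
Move 2: W@(3,0) -> caps B=0 W=0
Move 3: B@(3,1) -> caps B=0 W=0
Move 4: W@(0,0) -> caps B=0 W=0
Move 5: B@(0,1) -> caps B=0 W=0
Move 6: W@(2,1) -> caps B=0 W=0
Move 7: B@(0,2) -> caps B=0 W=0
Move 8: W@(1,0) -> caps B=0 W=0
Move 9: B@(3,2) -> caps B=0 W=0
Move 10: W@(1,3) -> caps B=0 W=0
Move 11: B@(2,0) -> caps B=1 W=0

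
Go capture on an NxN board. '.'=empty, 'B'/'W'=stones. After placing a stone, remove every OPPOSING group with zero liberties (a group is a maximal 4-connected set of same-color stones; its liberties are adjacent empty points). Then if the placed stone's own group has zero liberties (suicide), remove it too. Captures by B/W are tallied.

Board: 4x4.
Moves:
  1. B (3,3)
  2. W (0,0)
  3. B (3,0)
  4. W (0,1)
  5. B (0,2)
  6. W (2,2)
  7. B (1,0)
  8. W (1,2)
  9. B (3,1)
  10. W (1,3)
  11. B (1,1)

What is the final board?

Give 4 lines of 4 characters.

Answer: ..B.
BBWW
..W.
BB.B

Derivation:
Move 1: B@(3,3) -> caps B=0 W=0
Move 2: W@(0,0) -> caps B=0 W=0
Move 3: B@(3,0) -> caps B=0 W=0
Move 4: W@(0,1) -> caps B=0 W=0
Move 5: B@(0,2) -> caps B=0 W=0
Move 6: W@(2,2) -> caps B=0 W=0
Move 7: B@(1,0) -> caps B=0 W=0
Move 8: W@(1,2) -> caps B=0 W=0
Move 9: B@(3,1) -> caps B=0 W=0
Move 10: W@(1,3) -> caps B=0 W=0
Move 11: B@(1,1) -> caps B=2 W=0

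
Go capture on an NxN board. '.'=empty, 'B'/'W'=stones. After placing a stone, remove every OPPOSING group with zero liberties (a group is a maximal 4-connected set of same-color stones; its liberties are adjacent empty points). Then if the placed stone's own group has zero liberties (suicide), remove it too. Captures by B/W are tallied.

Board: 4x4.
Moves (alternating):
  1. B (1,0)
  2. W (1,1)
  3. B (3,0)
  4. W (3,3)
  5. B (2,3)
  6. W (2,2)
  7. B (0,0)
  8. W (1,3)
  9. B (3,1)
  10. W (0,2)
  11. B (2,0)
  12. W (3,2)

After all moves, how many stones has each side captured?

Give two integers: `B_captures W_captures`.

Answer: 0 1

Derivation:
Move 1: B@(1,0) -> caps B=0 W=0
Move 2: W@(1,1) -> caps B=0 W=0
Move 3: B@(3,0) -> caps B=0 W=0
Move 4: W@(3,3) -> caps B=0 W=0
Move 5: B@(2,3) -> caps B=0 W=0
Move 6: W@(2,2) -> caps B=0 W=0
Move 7: B@(0,0) -> caps B=0 W=0
Move 8: W@(1,3) -> caps B=0 W=1
Move 9: B@(3,1) -> caps B=0 W=1
Move 10: W@(0,2) -> caps B=0 W=1
Move 11: B@(2,0) -> caps B=0 W=1
Move 12: W@(3,2) -> caps B=0 W=1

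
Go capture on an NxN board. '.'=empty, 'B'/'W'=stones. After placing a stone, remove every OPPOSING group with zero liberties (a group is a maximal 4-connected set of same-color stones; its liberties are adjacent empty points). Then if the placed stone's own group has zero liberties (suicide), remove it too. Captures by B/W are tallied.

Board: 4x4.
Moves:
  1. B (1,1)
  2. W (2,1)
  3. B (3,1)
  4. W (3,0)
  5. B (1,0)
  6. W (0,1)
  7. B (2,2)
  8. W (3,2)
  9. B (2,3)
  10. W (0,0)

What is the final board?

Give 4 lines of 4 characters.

Answer: WW..
BB..
.WBB
W.W.

Derivation:
Move 1: B@(1,1) -> caps B=0 W=0
Move 2: W@(2,1) -> caps B=0 W=0
Move 3: B@(3,1) -> caps B=0 W=0
Move 4: W@(3,0) -> caps B=0 W=0
Move 5: B@(1,0) -> caps B=0 W=0
Move 6: W@(0,1) -> caps B=0 W=0
Move 7: B@(2,2) -> caps B=0 W=0
Move 8: W@(3,2) -> caps B=0 W=1
Move 9: B@(2,3) -> caps B=0 W=1
Move 10: W@(0,0) -> caps B=0 W=1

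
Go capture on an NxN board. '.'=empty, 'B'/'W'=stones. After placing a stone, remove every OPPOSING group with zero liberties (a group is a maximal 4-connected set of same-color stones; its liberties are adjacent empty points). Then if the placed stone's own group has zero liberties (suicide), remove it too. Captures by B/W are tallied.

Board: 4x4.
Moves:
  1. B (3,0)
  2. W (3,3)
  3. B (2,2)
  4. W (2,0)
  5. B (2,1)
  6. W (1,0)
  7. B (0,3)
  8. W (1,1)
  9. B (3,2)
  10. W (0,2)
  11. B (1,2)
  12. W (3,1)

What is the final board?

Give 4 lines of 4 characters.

Move 1: B@(3,0) -> caps B=0 W=0
Move 2: W@(3,3) -> caps B=0 W=0
Move 3: B@(2,2) -> caps B=0 W=0
Move 4: W@(2,0) -> caps B=0 W=0
Move 5: B@(2,1) -> caps B=0 W=0
Move 6: W@(1,0) -> caps B=0 W=0
Move 7: B@(0,3) -> caps B=0 W=0
Move 8: W@(1,1) -> caps B=0 W=0
Move 9: B@(3,2) -> caps B=0 W=0
Move 10: W@(0,2) -> caps B=0 W=0
Move 11: B@(1,2) -> caps B=0 W=0
Move 12: W@(3,1) -> caps B=0 W=1

Answer: ..WB
WWB.
WBB.
.WBW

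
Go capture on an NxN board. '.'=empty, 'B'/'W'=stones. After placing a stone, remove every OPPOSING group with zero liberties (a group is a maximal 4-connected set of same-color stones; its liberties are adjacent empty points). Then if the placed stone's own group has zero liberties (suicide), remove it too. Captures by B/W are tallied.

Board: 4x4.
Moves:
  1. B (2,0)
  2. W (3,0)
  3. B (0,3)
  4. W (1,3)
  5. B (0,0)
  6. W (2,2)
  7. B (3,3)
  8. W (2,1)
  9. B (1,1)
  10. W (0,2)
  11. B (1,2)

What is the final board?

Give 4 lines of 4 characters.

Move 1: B@(2,0) -> caps B=0 W=0
Move 2: W@(3,0) -> caps B=0 W=0
Move 3: B@(0,3) -> caps B=0 W=0
Move 4: W@(1,3) -> caps B=0 W=0
Move 5: B@(0,0) -> caps B=0 W=0
Move 6: W@(2,2) -> caps B=0 W=0
Move 7: B@(3,3) -> caps B=0 W=0
Move 8: W@(2,1) -> caps B=0 W=0
Move 9: B@(1,1) -> caps B=0 W=0
Move 10: W@(0,2) -> caps B=0 W=1
Move 11: B@(1,2) -> caps B=0 W=1

Answer: B.W.
.BBW
BWW.
W..B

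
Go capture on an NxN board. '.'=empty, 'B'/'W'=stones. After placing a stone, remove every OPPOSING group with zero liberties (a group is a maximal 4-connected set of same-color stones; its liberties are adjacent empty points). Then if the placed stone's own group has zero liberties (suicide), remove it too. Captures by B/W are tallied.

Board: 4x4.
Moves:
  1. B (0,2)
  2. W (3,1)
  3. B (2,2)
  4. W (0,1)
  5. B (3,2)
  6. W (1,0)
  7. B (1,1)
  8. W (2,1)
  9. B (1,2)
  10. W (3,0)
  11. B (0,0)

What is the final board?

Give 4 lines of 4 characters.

Answer: B.B.
WBB.
.WB.
WWB.

Derivation:
Move 1: B@(0,2) -> caps B=0 W=0
Move 2: W@(3,1) -> caps B=0 W=0
Move 3: B@(2,2) -> caps B=0 W=0
Move 4: W@(0,1) -> caps B=0 W=0
Move 5: B@(3,2) -> caps B=0 W=0
Move 6: W@(1,0) -> caps B=0 W=0
Move 7: B@(1,1) -> caps B=0 W=0
Move 8: W@(2,1) -> caps B=0 W=0
Move 9: B@(1,2) -> caps B=0 W=0
Move 10: W@(3,0) -> caps B=0 W=0
Move 11: B@(0,0) -> caps B=1 W=0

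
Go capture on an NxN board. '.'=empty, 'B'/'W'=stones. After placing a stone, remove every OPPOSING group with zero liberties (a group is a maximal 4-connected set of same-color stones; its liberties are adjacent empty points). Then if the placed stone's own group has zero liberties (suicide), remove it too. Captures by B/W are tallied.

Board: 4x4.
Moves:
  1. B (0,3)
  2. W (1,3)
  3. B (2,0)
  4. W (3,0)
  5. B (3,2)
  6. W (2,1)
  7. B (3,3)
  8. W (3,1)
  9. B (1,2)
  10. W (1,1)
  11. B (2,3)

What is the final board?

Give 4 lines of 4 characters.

Answer: ...B
.WB.
BW.B
WWBB

Derivation:
Move 1: B@(0,3) -> caps B=0 W=0
Move 2: W@(1,3) -> caps B=0 W=0
Move 3: B@(2,0) -> caps B=0 W=0
Move 4: W@(3,0) -> caps B=0 W=0
Move 5: B@(3,2) -> caps B=0 W=0
Move 6: W@(2,1) -> caps B=0 W=0
Move 7: B@(3,3) -> caps B=0 W=0
Move 8: W@(3,1) -> caps B=0 W=0
Move 9: B@(1,2) -> caps B=0 W=0
Move 10: W@(1,1) -> caps B=0 W=0
Move 11: B@(2,3) -> caps B=1 W=0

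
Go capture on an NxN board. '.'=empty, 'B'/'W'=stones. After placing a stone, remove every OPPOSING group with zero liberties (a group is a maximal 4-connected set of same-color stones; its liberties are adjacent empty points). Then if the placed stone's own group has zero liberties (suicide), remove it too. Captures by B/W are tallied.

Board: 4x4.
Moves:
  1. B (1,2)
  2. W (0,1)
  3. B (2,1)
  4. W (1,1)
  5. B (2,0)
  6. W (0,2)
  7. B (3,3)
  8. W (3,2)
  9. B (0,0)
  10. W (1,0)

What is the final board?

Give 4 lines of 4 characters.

Answer: .WW.
WWB.
BB..
..WB

Derivation:
Move 1: B@(1,2) -> caps B=0 W=0
Move 2: W@(0,1) -> caps B=0 W=0
Move 3: B@(2,1) -> caps B=0 W=0
Move 4: W@(1,1) -> caps B=0 W=0
Move 5: B@(2,0) -> caps B=0 W=0
Move 6: W@(0,2) -> caps B=0 W=0
Move 7: B@(3,3) -> caps B=0 W=0
Move 8: W@(3,2) -> caps B=0 W=0
Move 9: B@(0,0) -> caps B=0 W=0
Move 10: W@(1,0) -> caps B=0 W=1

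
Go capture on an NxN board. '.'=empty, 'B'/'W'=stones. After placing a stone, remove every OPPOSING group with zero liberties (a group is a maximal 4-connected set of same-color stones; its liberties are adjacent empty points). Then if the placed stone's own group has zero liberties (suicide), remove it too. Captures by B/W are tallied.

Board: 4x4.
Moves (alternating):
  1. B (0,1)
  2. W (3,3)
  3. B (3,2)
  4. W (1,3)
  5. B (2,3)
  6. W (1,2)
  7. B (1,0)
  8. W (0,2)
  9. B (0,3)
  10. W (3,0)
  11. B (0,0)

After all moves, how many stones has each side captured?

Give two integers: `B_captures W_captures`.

Move 1: B@(0,1) -> caps B=0 W=0
Move 2: W@(3,3) -> caps B=0 W=0
Move 3: B@(3,2) -> caps B=0 W=0
Move 4: W@(1,3) -> caps B=0 W=0
Move 5: B@(2,3) -> caps B=1 W=0
Move 6: W@(1,2) -> caps B=1 W=0
Move 7: B@(1,0) -> caps B=1 W=0
Move 8: W@(0,2) -> caps B=1 W=0
Move 9: B@(0,3) -> caps B=1 W=0
Move 10: W@(3,0) -> caps B=1 W=0
Move 11: B@(0,0) -> caps B=1 W=0

Answer: 1 0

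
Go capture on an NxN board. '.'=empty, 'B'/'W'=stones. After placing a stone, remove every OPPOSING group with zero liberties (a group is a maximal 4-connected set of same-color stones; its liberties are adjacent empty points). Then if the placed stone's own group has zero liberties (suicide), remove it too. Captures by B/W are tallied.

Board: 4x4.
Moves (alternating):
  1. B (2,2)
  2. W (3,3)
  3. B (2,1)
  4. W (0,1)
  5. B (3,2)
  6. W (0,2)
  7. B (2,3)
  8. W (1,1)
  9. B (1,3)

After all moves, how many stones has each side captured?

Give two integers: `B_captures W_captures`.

Answer: 1 0

Derivation:
Move 1: B@(2,2) -> caps B=0 W=0
Move 2: W@(3,3) -> caps B=0 W=0
Move 3: B@(2,1) -> caps B=0 W=0
Move 4: W@(0,1) -> caps B=0 W=0
Move 5: B@(3,2) -> caps B=0 W=0
Move 6: W@(0,2) -> caps B=0 W=0
Move 7: B@(2,3) -> caps B=1 W=0
Move 8: W@(1,1) -> caps B=1 W=0
Move 9: B@(1,3) -> caps B=1 W=0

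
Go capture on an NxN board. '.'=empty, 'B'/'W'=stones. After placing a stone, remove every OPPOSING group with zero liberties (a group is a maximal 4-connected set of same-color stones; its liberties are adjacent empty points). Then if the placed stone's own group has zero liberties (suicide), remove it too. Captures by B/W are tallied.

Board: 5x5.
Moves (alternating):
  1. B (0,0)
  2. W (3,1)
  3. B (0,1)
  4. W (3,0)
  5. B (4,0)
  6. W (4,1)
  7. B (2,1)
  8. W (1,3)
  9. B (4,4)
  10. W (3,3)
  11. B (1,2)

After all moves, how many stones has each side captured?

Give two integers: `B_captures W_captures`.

Answer: 0 1

Derivation:
Move 1: B@(0,0) -> caps B=0 W=0
Move 2: W@(3,1) -> caps B=0 W=0
Move 3: B@(0,1) -> caps B=0 W=0
Move 4: W@(3,0) -> caps B=0 W=0
Move 5: B@(4,0) -> caps B=0 W=0
Move 6: W@(4,1) -> caps B=0 W=1
Move 7: B@(2,1) -> caps B=0 W=1
Move 8: W@(1,3) -> caps B=0 W=1
Move 9: B@(4,4) -> caps B=0 W=1
Move 10: W@(3,3) -> caps B=0 W=1
Move 11: B@(1,2) -> caps B=0 W=1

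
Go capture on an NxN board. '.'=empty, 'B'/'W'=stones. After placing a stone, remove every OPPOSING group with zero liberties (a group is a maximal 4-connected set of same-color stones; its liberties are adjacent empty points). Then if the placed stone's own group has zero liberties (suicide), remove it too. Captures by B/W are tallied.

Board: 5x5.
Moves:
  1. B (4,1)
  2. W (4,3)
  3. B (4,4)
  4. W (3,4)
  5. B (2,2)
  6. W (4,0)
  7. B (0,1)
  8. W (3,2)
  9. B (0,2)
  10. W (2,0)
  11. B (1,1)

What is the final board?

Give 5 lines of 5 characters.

Move 1: B@(4,1) -> caps B=0 W=0
Move 2: W@(4,3) -> caps B=0 W=0
Move 3: B@(4,4) -> caps B=0 W=0
Move 4: W@(3,4) -> caps B=0 W=1
Move 5: B@(2,2) -> caps B=0 W=1
Move 6: W@(4,0) -> caps B=0 W=1
Move 7: B@(0,1) -> caps B=0 W=1
Move 8: W@(3,2) -> caps B=0 W=1
Move 9: B@(0,2) -> caps B=0 W=1
Move 10: W@(2,0) -> caps B=0 W=1
Move 11: B@(1,1) -> caps B=0 W=1

Answer: .BB..
.B...
W.B..
..W.W
WB.W.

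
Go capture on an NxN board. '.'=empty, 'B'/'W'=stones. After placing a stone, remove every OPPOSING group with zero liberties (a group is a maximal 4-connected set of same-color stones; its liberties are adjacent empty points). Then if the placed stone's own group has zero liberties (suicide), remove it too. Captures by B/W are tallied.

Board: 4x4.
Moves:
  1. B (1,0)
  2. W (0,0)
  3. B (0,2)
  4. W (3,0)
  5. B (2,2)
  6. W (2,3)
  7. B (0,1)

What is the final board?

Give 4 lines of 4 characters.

Answer: .BB.
B...
..BW
W...

Derivation:
Move 1: B@(1,0) -> caps B=0 W=0
Move 2: W@(0,0) -> caps B=0 W=0
Move 3: B@(0,2) -> caps B=0 W=0
Move 4: W@(3,0) -> caps B=0 W=0
Move 5: B@(2,2) -> caps B=0 W=0
Move 6: W@(2,3) -> caps B=0 W=0
Move 7: B@(0,1) -> caps B=1 W=0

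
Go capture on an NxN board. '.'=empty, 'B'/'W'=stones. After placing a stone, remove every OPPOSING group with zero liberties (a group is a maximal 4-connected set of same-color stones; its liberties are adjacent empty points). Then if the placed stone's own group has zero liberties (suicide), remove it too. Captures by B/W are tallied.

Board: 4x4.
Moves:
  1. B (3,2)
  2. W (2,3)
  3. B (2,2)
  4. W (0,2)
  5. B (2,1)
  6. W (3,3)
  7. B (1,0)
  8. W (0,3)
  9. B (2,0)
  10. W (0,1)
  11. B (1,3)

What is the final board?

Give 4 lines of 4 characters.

Move 1: B@(3,2) -> caps B=0 W=0
Move 2: W@(2,3) -> caps B=0 W=0
Move 3: B@(2,2) -> caps B=0 W=0
Move 4: W@(0,2) -> caps B=0 W=0
Move 5: B@(2,1) -> caps B=0 W=0
Move 6: W@(3,3) -> caps B=0 W=0
Move 7: B@(1,0) -> caps B=0 W=0
Move 8: W@(0,3) -> caps B=0 W=0
Move 9: B@(2,0) -> caps B=0 W=0
Move 10: W@(0,1) -> caps B=0 W=0
Move 11: B@(1,3) -> caps B=2 W=0

Answer: .WWW
B..B
BBB.
..B.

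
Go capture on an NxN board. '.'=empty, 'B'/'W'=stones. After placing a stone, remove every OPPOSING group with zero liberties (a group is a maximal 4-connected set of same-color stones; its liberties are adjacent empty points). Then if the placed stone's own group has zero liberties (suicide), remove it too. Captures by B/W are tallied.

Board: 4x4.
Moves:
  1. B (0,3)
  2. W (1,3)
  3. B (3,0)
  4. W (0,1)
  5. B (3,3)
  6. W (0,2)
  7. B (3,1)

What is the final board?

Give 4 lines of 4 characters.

Move 1: B@(0,3) -> caps B=0 W=0
Move 2: W@(1,3) -> caps B=0 W=0
Move 3: B@(3,0) -> caps B=0 W=0
Move 4: W@(0,1) -> caps B=0 W=0
Move 5: B@(3,3) -> caps B=0 W=0
Move 6: W@(0,2) -> caps B=0 W=1
Move 7: B@(3,1) -> caps B=0 W=1

Answer: .WW.
...W
....
BB.B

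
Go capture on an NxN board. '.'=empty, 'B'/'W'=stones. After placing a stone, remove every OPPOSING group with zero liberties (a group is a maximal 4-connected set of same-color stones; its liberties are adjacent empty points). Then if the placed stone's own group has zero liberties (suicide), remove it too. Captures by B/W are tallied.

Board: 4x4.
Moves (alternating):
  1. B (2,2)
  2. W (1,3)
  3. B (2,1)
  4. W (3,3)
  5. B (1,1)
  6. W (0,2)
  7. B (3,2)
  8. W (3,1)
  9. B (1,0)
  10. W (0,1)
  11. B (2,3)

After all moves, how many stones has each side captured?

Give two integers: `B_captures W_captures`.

Answer: 1 0

Derivation:
Move 1: B@(2,2) -> caps B=0 W=0
Move 2: W@(1,3) -> caps B=0 W=0
Move 3: B@(2,1) -> caps B=0 W=0
Move 4: W@(3,3) -> caps B=0 W=0
Move 5: B@(1,1) -> caps B=0 W=0
Move 6: W@(0,2) -> caps B=0 W=0
Move 7: B@(3,2) -> caps B=0 W=0
Move 8: W@(3,1) -> caps B=0 W=0
Move 9: B@(1,0) -> caps B=0 W=0
Move 10: W@(0,1) -> caps B=0 W=0
Move 11: B@(2,3) -> caps B=1 W=0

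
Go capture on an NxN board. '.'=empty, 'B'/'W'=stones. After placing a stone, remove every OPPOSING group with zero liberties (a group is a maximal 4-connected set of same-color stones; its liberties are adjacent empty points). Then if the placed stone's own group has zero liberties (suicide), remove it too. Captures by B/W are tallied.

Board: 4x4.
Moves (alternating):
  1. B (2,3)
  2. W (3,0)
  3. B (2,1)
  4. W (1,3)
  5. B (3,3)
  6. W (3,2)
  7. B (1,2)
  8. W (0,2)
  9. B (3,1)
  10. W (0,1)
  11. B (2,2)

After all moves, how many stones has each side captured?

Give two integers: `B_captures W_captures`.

Move 1: B@(2,3) -> caps B=0 W=0
Move 2: W@(3,0) -> caps B=0 W=0
Move 3: B@(2,1) -> caps B=0 W=0
Move 4: W@(1,3) -> caps B=0 W=0
Move 5: B@(3,3) -> caps B=0 W=0
Move 6: W@(3,2) -> caps B=0 W=0
Move 7: B@(1,2) -> caps B=0 W=0
Move 8: W@(0,2) -> caps B=0 W=0
Move 9: B@(3,1) -> caps B=0 W=0
Move 10: W@(0,1) -> caps B=0 W=0
Move 11: B@(2,2) -> caps B=1 W=0

Answer: 1 0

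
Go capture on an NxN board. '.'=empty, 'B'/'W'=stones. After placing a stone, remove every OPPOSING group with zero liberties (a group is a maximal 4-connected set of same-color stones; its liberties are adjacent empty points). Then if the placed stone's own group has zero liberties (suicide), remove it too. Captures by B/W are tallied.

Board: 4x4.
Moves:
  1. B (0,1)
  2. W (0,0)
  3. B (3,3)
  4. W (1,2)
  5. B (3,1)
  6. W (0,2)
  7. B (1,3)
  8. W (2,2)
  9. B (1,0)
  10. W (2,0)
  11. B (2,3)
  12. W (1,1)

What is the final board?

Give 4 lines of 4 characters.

Answer: .BW.
BWWB
W.WB
.B.B

Derivation:
Move 1: B@(0,1) -> caps B=0 W=0
Move 2: W@(0,0) -> caps B=0 W=0
Move 3: B@(3,3) -> caps B=0 W=0
Move 4: W@(1,2) -> caps B=0 W=0
Move 5: B@(3,1) -> caps B=0 W=0
Move 6: W@(0,2) -> caps B=0 W=0
Move 7: B@(1,3) -> caps B=0 W=0
Move 8: W@(2,2) -> caps B=0 W=0
Move 9: B@(1,0) -> caps B=1 W=0
Move 10: W@(2,0) -> caps B=1 W=0
Move 11: B@(2,3) -> caps B=1 W=0
Move 12: W@(1,1) -> caps B=1 W=0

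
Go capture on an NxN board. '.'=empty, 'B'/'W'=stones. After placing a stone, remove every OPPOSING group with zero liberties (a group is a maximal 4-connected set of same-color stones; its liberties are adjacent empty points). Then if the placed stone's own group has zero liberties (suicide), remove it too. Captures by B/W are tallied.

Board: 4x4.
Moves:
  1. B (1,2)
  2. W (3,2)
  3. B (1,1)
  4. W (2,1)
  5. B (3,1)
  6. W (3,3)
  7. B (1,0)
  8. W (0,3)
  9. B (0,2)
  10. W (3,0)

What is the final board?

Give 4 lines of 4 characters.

Answer: ..BW
BBB.
.W..
W.WW

Derivation:
Move 1: B@(1,2) -> caps B=0 W=0
Move 2: W@(3,2) -> caps B=0 W=0
Move 3: B@(1,1) -> caps B=0 W=0
Move 4: W@(2,1) -> caps B=0 W=0
Move 5: B@(3,1) -> caps B=0 W=0
Move 6: W@(3,3) -> caps B=0 W=0
Move 7: B@(1,0) -> caps B=0 W=0
Move 8: W@(0,3) -> caps B=0 W=0
Move 9: B@(0,2) -> caps B=0 W=0
Move 10: W@(3,0) -> caps B=0 W=1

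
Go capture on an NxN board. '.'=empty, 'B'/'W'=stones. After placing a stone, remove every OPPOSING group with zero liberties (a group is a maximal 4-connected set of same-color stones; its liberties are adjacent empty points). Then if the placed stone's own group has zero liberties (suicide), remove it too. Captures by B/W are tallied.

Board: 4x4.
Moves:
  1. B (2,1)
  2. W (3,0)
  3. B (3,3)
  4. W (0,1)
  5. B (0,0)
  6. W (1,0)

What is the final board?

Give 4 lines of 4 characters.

Answer: .W..
W...
.B..
W..B

Derivation:
Move 1: B@(2,1) -> caps B=0 W=0
Move 2: W@(3,0) -> caps B=0 W=0
Move 3: B@(3,3) -> caps B=0 W=0
Move 4: W@(0,1) -> caps B=0 W=0
Move 5: B@(0,0) -> caps B=0 W=0
Move 6: W@(1,0) -> caps B=0 W=1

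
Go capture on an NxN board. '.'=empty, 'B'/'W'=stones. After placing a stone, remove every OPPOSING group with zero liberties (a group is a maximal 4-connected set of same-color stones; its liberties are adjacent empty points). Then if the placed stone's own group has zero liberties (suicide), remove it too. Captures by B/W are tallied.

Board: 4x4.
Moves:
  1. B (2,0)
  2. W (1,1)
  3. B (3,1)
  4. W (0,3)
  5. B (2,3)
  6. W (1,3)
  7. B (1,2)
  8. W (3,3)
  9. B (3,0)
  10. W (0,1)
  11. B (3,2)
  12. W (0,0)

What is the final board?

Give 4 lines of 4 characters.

Move 1: B@(2,0) -> caps B=0 W=0
Move 2: W@(1,1) -> caps B=0 W=0
Move 3: B@(3,1) -> caps B=0 W=0
Move 4: W@(0,3) -> caps B=0 W=0
Move 5: B@(2,3) -> caps B=0 W=0
Move 6: W@(1,3) -> caps B=0 W=0
Move 7: B@(1,2) -> caps B=0 W=0
Move 8: W@(3,3) -> caps B=0 W=0
Move 9: B@(3,0) -> caps B=0 W=0
Move 10: W@(0,1) -> caps B=0 W=0
Move 11: B@(3,2) -> caps B=1 W=0
Move 12: W@(0,0) -> caps B=1 W=0

Answer: WW.W
.WBW
B..B
BBB.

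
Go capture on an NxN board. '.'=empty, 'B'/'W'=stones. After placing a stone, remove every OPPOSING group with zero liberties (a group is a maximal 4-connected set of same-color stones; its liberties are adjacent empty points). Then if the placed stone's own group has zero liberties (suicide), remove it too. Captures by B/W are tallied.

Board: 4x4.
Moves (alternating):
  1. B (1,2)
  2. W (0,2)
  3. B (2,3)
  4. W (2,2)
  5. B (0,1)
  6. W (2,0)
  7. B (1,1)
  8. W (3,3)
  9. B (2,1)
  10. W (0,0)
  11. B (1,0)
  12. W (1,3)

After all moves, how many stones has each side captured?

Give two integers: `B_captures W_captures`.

Move 1: B@(1,2) -> caps B=0 W=0
Move 2: W@(0,2) -> caps B=0 W=0
Move 3: B@(2,3) -> caps B=0 W=0
Move 4: W@(2,2) -> caps B=0 W=0
Move 5: B@(0,1) -> caps B=0 W=0
Move 6: W@(2,0) -> caps B=0 W=0
Move 7: B@(1,1) -> caps B=0 W=0
Move 8: W@(3,3) -> caps B=0 W=0
Move 9: B@(2,1) -> caps B=0 W=0
Move 10: W@(0,0) -> caps B=0 W=0
Move 11: B@(1,0) -> caps B=1 W=0
Move 12: W@(1,3) -> caps B=1 W=1

Answer: 1 1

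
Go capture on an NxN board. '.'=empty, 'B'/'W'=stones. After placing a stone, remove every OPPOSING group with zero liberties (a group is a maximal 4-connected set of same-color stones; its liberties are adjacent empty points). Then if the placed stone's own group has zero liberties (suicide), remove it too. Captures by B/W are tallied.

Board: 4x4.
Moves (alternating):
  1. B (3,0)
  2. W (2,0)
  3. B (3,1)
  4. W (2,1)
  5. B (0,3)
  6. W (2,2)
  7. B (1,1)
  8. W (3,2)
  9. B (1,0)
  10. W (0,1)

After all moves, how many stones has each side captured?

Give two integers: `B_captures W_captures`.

Answer: 0 2

Derivation:
Move 1: B@(3,0) -> caps B=0 W=0
Move 2: W@(2,0) -> caps B=0 W=0
Move 3: B@(3,1) -> caps B=0 W=0
Move 4: W@(2,1) -> caps B=0 W=0
Move 5: B@(0,3) -> caps B=0 W=0
Move 6: W@(2,2) -> caps B=0 W=0
Move 7: B@(1,1) -> caps B=0 W=0
Move 8: W@(3,2) -> caps B=0 W=2
Move 9: B@(1,0) -> caps B=0 W=2
Move 10: W@(0,1) -> caps B=0 W=2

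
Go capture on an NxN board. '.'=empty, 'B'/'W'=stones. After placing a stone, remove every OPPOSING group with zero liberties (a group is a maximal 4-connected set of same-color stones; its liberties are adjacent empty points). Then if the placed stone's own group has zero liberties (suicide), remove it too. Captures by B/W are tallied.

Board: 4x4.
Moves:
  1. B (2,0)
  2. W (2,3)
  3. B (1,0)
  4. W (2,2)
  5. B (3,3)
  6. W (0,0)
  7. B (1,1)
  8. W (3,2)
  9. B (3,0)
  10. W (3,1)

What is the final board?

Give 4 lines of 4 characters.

Answer: W...
BB..
B.WW
BWW.

Derivation:
Move 1: B@(2,0) -> caps B=0 W=0
Move 2: W@(2,3) -> caps B=0 W=0
Move 3: B@(1,0) -> caps B=0 W=0
Move 4: W@(2,2) -> caps B=0 W=0
Move 5: B@(3,3) -> caps B=0 W=0
Move 6: W@(0,0) -> caps B=0 W=0
Move 7: B@(1,1) -> caps B=0 W=0
Move 8: W@(3,2) -> caps B=0 W=1
Move 9: B@(3,0) -> caps B=0 W=1
Move 10: W@(3,1) -> caps B=0 W=1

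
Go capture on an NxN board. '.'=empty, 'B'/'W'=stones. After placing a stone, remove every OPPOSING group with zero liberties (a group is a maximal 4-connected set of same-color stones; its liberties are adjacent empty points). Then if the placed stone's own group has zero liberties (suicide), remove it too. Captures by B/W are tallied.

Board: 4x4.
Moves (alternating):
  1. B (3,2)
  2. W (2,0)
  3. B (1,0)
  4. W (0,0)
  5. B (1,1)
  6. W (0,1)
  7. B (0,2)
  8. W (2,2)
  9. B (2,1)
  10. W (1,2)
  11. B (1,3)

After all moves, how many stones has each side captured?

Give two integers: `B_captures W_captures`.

Move 1: B@(3,2) -> caps B=0 W=0
Move 2: W@(2,0) -> caps B=0 W=0
Move 3: B@(1,0) -> caps B=0 W=0
Move 4: W@(0,0) -> caps B=0 W=0
Move 5: B@(1,1) -> caps B=0 W=0
Move 6: W@(0,1) -> caps B=0 W=0
Move 7: B@(0,2) -> caps B=2 W=0
Move 8: W@(2,2) -> caps B=2 W=0
Move 9: B@(2,1) -> caps B=2 W=0
Move 10: W@(1,2) -> caps B=2 W=0
Move 11: B@(1,3) -> caps B=2 W=0

Answer: 2 0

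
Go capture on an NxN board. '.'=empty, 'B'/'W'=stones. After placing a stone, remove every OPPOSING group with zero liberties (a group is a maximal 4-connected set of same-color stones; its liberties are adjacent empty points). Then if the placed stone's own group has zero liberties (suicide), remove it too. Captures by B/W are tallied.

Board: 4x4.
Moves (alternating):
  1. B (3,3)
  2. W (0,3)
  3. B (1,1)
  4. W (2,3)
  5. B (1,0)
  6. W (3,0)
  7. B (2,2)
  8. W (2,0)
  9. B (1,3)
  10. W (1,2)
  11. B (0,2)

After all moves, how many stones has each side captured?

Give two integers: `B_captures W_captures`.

Answer: 3 0

Derivation:
Move 1: B@(3,3) -> caps B=0 W=0
Move 2: W@(0,3) -> caps B=0 W=0
Move 3: B@(1,1) -> caps B=0 W=0
Move 4: W@(2,3) -> caps B=0 W=0
Move 5: B@(1,0) -> caps B=0 W=0
Move 6: W@(3,0) -> caps B=0 W=0
Move 7: B@(2,2) -> caps B=0 W=0
Move 8: W@(2,0) -> caps B=0 W=0
Move 9: B@(1,3) -> caps B=1 W=0
Move 10: W@(1,2) -> caps B=1 W=0
Move 11: B@(0,2) -> caps B=3 W=0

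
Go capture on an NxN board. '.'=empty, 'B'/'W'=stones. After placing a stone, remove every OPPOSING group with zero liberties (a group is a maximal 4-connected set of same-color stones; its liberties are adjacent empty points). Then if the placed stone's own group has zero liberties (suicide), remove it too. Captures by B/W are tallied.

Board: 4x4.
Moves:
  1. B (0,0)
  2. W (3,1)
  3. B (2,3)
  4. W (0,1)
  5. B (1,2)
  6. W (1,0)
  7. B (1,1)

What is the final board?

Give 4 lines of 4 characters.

Move 1: B@(0,0) -> caps B=0 W=0
Move 2: W@(3,1) -> caps B=0 W=0
Move 3: B@(2,3) -> caps B=0 W=0
Move 4: W@(0,1) -> caps B=0 W=0
Move 5: B@(1,2) -> caps B=0 W=0
Move 6: W@(1,0) -> caps B=0 W=1
Move 7: B@(1,1) -> caps B=0 W=1

Answer: .W..
WBB.
...B
.W..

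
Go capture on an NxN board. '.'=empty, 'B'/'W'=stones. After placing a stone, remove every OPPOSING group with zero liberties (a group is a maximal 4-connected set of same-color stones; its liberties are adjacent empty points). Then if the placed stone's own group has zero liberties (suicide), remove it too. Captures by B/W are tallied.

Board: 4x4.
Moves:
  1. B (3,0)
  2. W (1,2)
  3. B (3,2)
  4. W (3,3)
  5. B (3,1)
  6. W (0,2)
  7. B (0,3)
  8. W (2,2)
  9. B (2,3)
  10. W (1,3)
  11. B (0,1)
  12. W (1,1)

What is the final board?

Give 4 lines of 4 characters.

Move 1: B@(3,0) -> caps B=0 W=0
Move 2: W@(1,2) -> caps B=0 W=0
Move 3: B@(3,2) -> caps B=0 W=0
Move 4: W@(3,3) -> caps B=0 W=0
Move 5: B@(3,1) -> caps B=0 W=0
Move 6: W@(0,2) -> caps B=0 W=0
Move 7: B@(0,3) -> caps B=0 W=0
Move 8: W@(2,2) -> caps B=0 W=0
Move 9: B@(2,3) -> caps B=1 W=0
Move 10: W@(1,3) -> caps B=1 W=1
Move 11: B@(0,1) -> caps B=1 W=1
Move 12: W@(1,1) -> caps B=1 W=1

Answer: .BW.
.WWW
..WB
BBB.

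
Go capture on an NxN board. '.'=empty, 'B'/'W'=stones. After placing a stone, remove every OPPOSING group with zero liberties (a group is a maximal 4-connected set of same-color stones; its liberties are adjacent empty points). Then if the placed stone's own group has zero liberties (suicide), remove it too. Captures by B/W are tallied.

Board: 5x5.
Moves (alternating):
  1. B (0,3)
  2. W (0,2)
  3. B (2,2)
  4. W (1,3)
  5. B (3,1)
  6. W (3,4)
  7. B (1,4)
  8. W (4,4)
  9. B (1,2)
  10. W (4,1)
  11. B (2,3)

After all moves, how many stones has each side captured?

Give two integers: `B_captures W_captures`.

Answer: 1 0

Derivation:
Move 1: B@(0,3) -> caps B=0 W=0
Move 2: W@(0,2) -> caps B=0 W=0
Move 3: B@(2,2) -> caps B=0 W=0
Move 4: W@(1,3) -> caps B=0 W=0
Move 5: B@(3,1) -> caps B=0 W=0
Move 6: W@(3,4) -> caps B=0 W=0
Move 7: B@(1,4) -> caps B=0 W=0
Move 8: W@(4,4) -> caps B=0 W=0
Move 9: B@(1,2) -> caps B=0 W=0
Move 10: W@(4,1) -> caps B=0 W=0
Move 11: B@(2,3) -> caps B=1 W=0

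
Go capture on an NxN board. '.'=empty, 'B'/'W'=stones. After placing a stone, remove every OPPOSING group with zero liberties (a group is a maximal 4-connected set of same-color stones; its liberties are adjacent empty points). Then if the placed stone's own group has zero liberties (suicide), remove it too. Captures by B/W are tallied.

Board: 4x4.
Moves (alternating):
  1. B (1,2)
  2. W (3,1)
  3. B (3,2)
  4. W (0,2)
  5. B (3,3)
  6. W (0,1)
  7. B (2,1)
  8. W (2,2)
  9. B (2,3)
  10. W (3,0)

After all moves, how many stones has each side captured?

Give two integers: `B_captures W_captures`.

Answer: 1 0

Derivation:
Move 1: B@(1,2) -> caps B=0 W=0
Move 2: W@(3,1) -> caps B=0 W=0
Move 3: B@(3,2) -> caps B=0 W=0
Move 4: W@(0,2) -> caps B=0 W=0
Move 5: B@(3,3) -> caps B=0 W=0
Move 6: W@(0,1) -> caps B=0 W=0
Move 7: B@(2,1) -> caps B=0 W=0
Move 8: W@(2,2) -> caps B=0 W=0
Move 9: B@(2,3) -> caps B=1 W=0
Move 10: W@(3,0) -> caps B=1 W=0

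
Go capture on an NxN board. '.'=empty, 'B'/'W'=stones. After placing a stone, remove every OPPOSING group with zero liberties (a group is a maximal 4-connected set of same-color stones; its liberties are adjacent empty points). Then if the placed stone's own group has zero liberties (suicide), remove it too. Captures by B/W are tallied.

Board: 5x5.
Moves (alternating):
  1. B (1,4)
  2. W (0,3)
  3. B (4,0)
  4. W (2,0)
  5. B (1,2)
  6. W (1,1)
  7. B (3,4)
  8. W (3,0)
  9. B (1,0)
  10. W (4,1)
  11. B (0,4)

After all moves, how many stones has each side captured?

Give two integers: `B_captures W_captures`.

Move 1: B@(1,4) -> caps B=0 W=0
Move 2: W@(0,3) -> caps B=0 W=0
Move 3: B@(4,0) -> caps B=0 W=0
Move 4: W@(2,0) -> caps B=0 W=0
Move 5: B@(1,2) -> caps B=0 W=0
Move 6: W@(1,1) -> caps B=0 W=0
Move 7: B@(3,4) -> caps B=0 W=0
Move 8: W@(3,0) -> caps B=0 W=0
Move 9: B@(1,0) -> caps B=0 W=0
Move 10: W@(4,1) -> caps B=0 W=1
Move 11: B@(0,4) -> caps B=0 W=1

Answer: 0 1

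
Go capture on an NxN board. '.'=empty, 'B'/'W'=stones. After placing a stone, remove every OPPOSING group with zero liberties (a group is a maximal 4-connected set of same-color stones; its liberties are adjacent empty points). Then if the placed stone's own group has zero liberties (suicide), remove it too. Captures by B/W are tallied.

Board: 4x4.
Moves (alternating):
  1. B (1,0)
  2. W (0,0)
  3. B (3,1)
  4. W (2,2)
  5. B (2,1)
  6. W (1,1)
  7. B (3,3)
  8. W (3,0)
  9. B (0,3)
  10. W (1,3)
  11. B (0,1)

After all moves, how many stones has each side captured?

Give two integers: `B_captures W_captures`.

Move 1: B@(1,0) -> caps B=0 W=0
Move 2: W@(0,0) -> caps B=0 W=0
Move 3: B@(3,1) -> caps B=0 W=0
Move 4: W@(2,2) -> caps B=0 W=0
Move 5: B@(2,1) -> caps B=0 W=0
Move 6: W@(1,1) -> caps B=0 W=0
Move 7: B@(3,3) -> caps B=0 W=0
Move 8: W@(3,0) -> caps B=0 W=0
Move 9: B@(0,3) -> caps B=0 W=0
Move 10: W@(1,3) -> caps B=0 W=0
Move 11: B@(0,1) -> caps B=1 W=0

Answer: 1 0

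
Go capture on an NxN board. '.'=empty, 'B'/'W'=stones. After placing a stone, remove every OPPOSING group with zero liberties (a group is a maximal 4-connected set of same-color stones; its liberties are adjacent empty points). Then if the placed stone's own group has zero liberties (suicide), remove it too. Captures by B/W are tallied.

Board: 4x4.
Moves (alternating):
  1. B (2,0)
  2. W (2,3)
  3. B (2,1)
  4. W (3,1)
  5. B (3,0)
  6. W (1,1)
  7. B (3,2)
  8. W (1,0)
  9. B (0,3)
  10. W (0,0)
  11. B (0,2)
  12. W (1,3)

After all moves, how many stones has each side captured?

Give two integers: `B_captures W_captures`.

Answer: 1 0

Derivation:
Move 1: B@(2,0) -> caps B=0 W=0
Move 2: W@(2,3) -> caps B=0 W=0
Move 3: B@(2,1) -> caps B=0 W=0
Move 4: W@(3,1) -> caps B=0 W=0
Move 5: B@(3,0) -> caps B=0 W=0
Move 6: W@(1,1) -> caps B=0 W=0
Move 7: B@(3,2) -> caps B=1 W=0
Move 8: W@(1,0) -> caps B=1 W=0
Move 9: B@(0,3) -> caps B=1 W=0
Move 10: W@(0,0) -> caps B=1 W=0
Move 11: B@(0,2) -> caps B=1 W=0
Move 12: W@(1,3) -> caps B=1 W=0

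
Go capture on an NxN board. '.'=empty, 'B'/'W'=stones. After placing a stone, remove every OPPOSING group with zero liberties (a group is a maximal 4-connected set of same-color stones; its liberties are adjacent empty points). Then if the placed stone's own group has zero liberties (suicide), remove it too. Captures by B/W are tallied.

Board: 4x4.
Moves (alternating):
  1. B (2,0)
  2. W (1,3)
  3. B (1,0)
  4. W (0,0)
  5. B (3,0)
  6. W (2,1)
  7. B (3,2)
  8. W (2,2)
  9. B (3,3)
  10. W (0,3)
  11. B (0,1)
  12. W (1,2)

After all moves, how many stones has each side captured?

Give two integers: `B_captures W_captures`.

Answer: 1 0

Derivation:
Move 1: B@(2,0) -> caps B=0 W=0
Move 2: W@(1,3) -> caps B=0 W=0
Move 3: B@(1,0) -> caps B=0 W=0
Move 4: W@(0,0) -> caps B=0 W=0
Move 5: B@(3,0) -> caps B=0 W=0
Move 6: W@(2,1) -> caps B=0 W=0
Move 7: B@(3,2) -> caps B=0 W=0
Move 8: W@(2,2) -> caps B=0 W=0
Move 9: B@(3,3) -> caps B=0 W=0
Move 10: W@(0,3) -> caps B=0 W=0
Move 11: B@(0,1) -> caps B=1 W=0
Move 12: W@(1,2) -> caps B=1 W=0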